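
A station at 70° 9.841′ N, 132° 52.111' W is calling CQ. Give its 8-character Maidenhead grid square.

CQ30nd59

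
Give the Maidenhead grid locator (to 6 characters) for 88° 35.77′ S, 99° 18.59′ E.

Shift to the Maidenhead origin (180°W, 90°S): lon 279.3098, lat 1.4038.
Field (20°×10°, letters A–R): 279.3098/20 → 13 → N, 1.4038/10 → 0 → A; chars NA.
Square (2°×1°, digits 0–9): 19.3098/2 → 9, 1.4038/1 → 1; chars 91.
Subsquare (5′×2.5′, letters a–x): 1.3098/0.0833333 → 15 → p, 0.4038/0.0416667 → 9 → j; chars pj.

NA91pj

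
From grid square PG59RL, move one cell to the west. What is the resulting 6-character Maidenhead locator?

Longitude subsquare r = 17; −1 → 16 = q.
The latitude characters are unchanged.

PG59ql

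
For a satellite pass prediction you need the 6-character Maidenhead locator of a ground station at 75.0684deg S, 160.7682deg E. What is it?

Shift to the Maidenhead origin (180°W, 90°S): lon 340.7682, lat 14.9316.
Field (20°×10°, letters A–R): lon ⌊340.7682/20⌋ = 17 → R; lat ⌊14.9316/10⌋ = 1 → B.
Square (2°×1°, digits 0–9): lon ⌊0.7682/2⌋ = 0; lat ⌊4.9316/1⌋ = 4.
Subsquare (5′×2.5′, letters a–x): lon ⌊0.7682/0.0833333⌋ = 9 → j; lat ⌊0.9316/0.0416667⌋ = 22 → w.

RB04jw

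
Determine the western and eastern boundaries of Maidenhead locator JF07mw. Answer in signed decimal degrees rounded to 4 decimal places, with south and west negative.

Field J=9, F=5: +9·20° lon, +5·10° lat → SW at lon 0°, lat -40°.
Square 0, 7: +0·2° lon, +7·1° lat → SW at lon 0°, lat -33°.
Subsquare m=12, w=22: +12·0.0833333° lon, +22·0.0416667° lat → SW at lon 1°, lat -32.0833°.
Cell spans 0.0833333° lon × 0.0416667° lat.
west 1.0000, east 1.0833.

1.0000, 1.0833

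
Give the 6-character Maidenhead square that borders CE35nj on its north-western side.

CE35mk

Longitude subsquare n = 13; −1 → 12 = m.
Latitude subsquare j = 9; +1 → 10 = k.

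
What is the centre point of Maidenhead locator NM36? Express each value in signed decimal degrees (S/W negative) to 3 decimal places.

36.500, 87.000

Field N=13, M=12: +13·20° lon, +12·10° lat → SW at lon 80°, lat 30°.
Square 3, 6: +3·2° lon, +6·1° lat → SW at lon 86°, lat 36°.
Cell spans 2° lon × 1° lat. Centre is SW corner plus half of each.
latitude 36.500, longitude 87.000.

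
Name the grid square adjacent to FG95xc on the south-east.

GG05ab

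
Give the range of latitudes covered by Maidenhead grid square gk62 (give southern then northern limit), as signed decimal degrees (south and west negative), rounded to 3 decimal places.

12.000, 13.000

Field G=6, K=10: +6·20° lon, +10·10° lat → SW at lon -60°, lat 10°.
Square 6, 2: +6·2° lon, +2·1° lat → SW at lon -48°, lat 12°.
Cell spans 2° lon × 1° lat.
south 12.000, north 13.000.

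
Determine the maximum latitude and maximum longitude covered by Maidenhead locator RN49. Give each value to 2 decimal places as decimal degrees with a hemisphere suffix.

50.00° N, 170.00° E

Field R=17, N=13: +17·20° lon, +13·10° lat → SW at lon 160°, lat 40°.
Square 4, 9: +4·2° lon, +9·1° lat → SW at lon 168°, lat 49°.
Cell spans 2° lon × 1° lat. NE corner is SW corner plus one full cell.
latitude 50.00° N, longitude 170.00° E.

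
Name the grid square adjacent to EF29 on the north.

EG20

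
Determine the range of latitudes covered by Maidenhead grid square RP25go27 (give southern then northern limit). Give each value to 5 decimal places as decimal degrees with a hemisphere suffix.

65.61250° N, 65.61667° N

Field R=17, P=15: +17·20° lon, +15·10° lat → SW at lon 160°, lat 60°.
Square 2, 5: +2·2° lon, +5·1° lat → SW at lon 164°, lat 65°.
Subsquare g=6, o=14: +6·0.0833333° lon, +14·0.0416667° lat → SW at lon 164.5°, lat 65.5833°.
Extended square 2, 7: +2·0.00833333° lon, +7·0.00416667° lat → SW at lon 164.517°, lat 65.6125°.
Cell spans 0.00833333° lon × 0.00416667° lat.
south 65.61250° N, north 65.61667° N.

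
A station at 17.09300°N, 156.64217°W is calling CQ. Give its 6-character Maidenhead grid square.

BK17qc

Shift to the Maidenhead origin (180°W, 90°S): lon 23.3578, lat 107.0930.
Field (20°×10°, letters A–R): lon ⌊23.3578/20⌋ = 1 → B; lat ⌊107.0930/10⌋ = 10 → K.
Square (2°×1°, digits 0–9): lon ⌊3.3578/2⌋ = 1; lat ⌊7.0930/1⌋ = 7.
Subsquare (5′×2.5′, letters a–x): lon ⌊1.3578/0.0833333⌋ = 16 → q; lat ⌊0.0930/0.0416667⌋ = 2 → c.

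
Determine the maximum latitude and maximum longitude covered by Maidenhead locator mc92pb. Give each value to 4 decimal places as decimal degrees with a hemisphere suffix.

67.9167° S, 79.3333° E

Field M=12, C=2: +12·20° lon, +2·10° lat → SW at lon 60°, lat -70°.
Square 9, 2: +9·2° lon, +2·1° lat → SW at lon 78°, lat -68°.
Subsquare p=15, b=1: +15·0.0833333° lon, +1·0.0416667° lat → SW at lon 79.25°, lat -67.9583°.
Cell spans 0.0833333° lon × 0.0416667° lat. NE corner is SW corner plus one full cell.
latitude 67.9167° S, longitude 79.3333° E.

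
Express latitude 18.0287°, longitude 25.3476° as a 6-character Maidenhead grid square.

KK28qa

Add 180° to longitude and 90° to latitude: 205.3476, 108.0287.
Field: lon ⌊205.3476/20⌋ = 10 → K; lat ⌊108.0287/10⌋ = 10 → K.
Square: lon ⌊5.3476/2⌋ = 2; lat ⌊8.0287/1⌋ = 8.
Subsquare: lon ⌊1.3476/0.0833333⌋ = 16 → q; lat ⌊0.0287/0.0416667⌋ = 0 → a.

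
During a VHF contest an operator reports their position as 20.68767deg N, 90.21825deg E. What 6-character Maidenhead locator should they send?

NL50cq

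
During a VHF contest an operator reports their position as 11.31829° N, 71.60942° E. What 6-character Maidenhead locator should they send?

MK51th

Add 180° to longitude and 90° to latitude: 251.6094, 101.3183.
Field (20°×10°, letters A–R): 251.6094/20 → 12 → M, 101.3183/10 → 10 → K; chars MK.
Square (2°×1°, digits 0–9): 11.6094/2 → 5, 1.3183/1 → 1; chars 51.
Subsquare (5′×2.5′, letters a–x): 1.6094/0.0833333 → 19 → t, 0.3183/0.0416667 → 7 → h; chars th.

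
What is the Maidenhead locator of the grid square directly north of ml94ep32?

Latitude extended square 2; +1 → 3.
The longitude characters are unchanged.

ML94ep33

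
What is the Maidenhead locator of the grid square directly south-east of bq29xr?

BQ39aq

Longitude subsquare x = 23; +1 → 24, wraps to 0 = a, carry into square.
Longitude square 2; +1 → 3.
Latitude subsquare r = 17; −1 → 16 = q.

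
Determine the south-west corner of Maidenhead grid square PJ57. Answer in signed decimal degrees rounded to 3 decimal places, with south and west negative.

Field P=15, J=9: +15·20° lon, +9·10° lat → SW at lon 120°, lat 0°.
Square 5, 7: +5·2° lon, +7·1° lat → SW at lon 130°, lat 7°.
latitude 7.000, longitude 130.000.

7.000, 130.000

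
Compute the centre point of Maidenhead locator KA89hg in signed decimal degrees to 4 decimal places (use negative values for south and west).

-80.7292, 36.6250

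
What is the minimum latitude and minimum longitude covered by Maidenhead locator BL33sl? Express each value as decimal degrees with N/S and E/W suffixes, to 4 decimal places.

Field B=1, L=11: +1·20° lon, +11·10° lat → SW at lon -160°, lat 20°.
Square 3, 3: +3·2° lon, +3·1° lat → SW at lon -154°, lat 23°.
Subsquare s=18, l=11: +18·0.0833333° lon, +11·0.0416667° lat → SW at lon -152.5°, lat 23.4583°.
latitude 23.4583° N, longitude 152.5000° W.

23.4583° N, 152.5000° W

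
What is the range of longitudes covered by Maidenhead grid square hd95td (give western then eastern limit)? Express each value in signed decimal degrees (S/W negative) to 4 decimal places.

-20.4167, -20.3333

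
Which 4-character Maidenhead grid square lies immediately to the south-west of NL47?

NL36

Longitude square 4; −1 → 3.
Latitude square 7; −1 → 6.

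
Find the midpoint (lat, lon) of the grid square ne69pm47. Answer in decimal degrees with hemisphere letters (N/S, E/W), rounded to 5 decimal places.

Field N=13, E=4: +13·20° lon, +4·10° lat → SW at lon 80°, lat -50°.
Square 6, 9: +6·2° lon, +9·1° lat → SW at lon 92°, lat -41°.
Subsquare p=15, m=12: +15·0.0833333° lon, +12·0.0416667° lat → SW at lon 93.25°, lat -40.5°.
Extended square 4, 7: +4·0.00833333° lon, +7·0.00416667° lat → SW at lon 93.2833°, lat -40.4708°.
Cell spans 0.00833333° lon × 0.00416667° lat. Centre is SW corner plus half of each.
latitude 40.46875° S, longitude 93.28750° E.

40.46875° S, 93.28750° E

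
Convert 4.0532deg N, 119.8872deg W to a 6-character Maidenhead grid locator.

Shift to the Maidenhead origin (180°W, 90°S): lon 60.1128, lat 94.0532.
Field: 60.1128/20 → 3 → D, 94.0532/10 → 9 → J; chars DJ.
Square: 0.1128/2 → 0, 4.0532/1 → 4; chars 04.
Subsquare: 0.1128/0.0833333 → 1 → b, 0.0532/0.0416667 → 1 → b; chars bb.

DJ04bb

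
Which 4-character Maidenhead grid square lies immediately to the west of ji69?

Longitude square 6; −1 → 5.
The latitude characters are unchanged.

JI59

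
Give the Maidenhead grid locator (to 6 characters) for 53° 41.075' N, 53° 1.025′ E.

LO63mq

Shift to the Maidenhead origin (180°W, 90°S): lon 233.0171, lat 143.6846.
Field (20°×10°, letters A–R): lon ⌊233.0171/20⌋ = 11 → L; lat ⌊143.6846/10⌋ = 14 → O.
Square (2°×1°, digits 0–9): lon ⌊13.0171/2⌋ = 6; lat ⌊3.6846/1⌋ = 3.
Subsquare (5′×2.5′, letters a–x): lon ⌊1.0171/0.0833333⌋ = 12 → m; lat ⌊0.6846/0.0416667⌋ = 16 → q.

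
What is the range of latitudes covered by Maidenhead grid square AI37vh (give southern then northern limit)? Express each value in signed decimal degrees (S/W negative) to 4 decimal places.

Field A=0, I=8: +0·20° lon, +8·10° lat → SW at lon -180°, lat -10°.
Square 3, 7: +3·2° lon, +7·1° lat → SW at lon -174°, lat -3°.
Subsquare v=21, h=7: +21·0.0833333° lon, +7·0.0416667° lat → SW at lon -172.25°, lat -2.70833°.
Cell spans 0.0833333° lon × 0.0416667° lat.
south -2.7083, north -2.6667.

-2.7083, -2.6667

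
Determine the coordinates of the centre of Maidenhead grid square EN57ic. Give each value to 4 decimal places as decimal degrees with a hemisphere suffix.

47.1042° N, 89.2917° W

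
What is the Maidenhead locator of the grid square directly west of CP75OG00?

CP75ng90

Longitude extended square 0; −1 → -1, wraps to 9, carry into subsquare.
Longitude subsquare o = 14; −1 → 13 = n.
The latitude characters are unchanged.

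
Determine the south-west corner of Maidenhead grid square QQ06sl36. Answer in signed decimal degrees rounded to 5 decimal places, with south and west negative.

76.48333, 141.52500

Field Q=16, Q=16: +16·20° lon, +16·10° lat → SW at lon 140°, lat 70°.
Square 0, 6: +0·2° lon, +6·1° lat → SW at lon 140°, lat 76°.
Subsquare s=18, l=11: +18·0.0833333° lon, +11·0.0416667° lat → SW at lon 141.5°, lat 76.4583°.
Extended square 3, 6: +3·0.00833333° lon, +6·0.00416667° lat → SW at lon 141.525°, lat 76.4833°.
latitude 76.48333, longitude 141.52500.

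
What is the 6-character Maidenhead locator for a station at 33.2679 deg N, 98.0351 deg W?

Shift to the Maidenhead origin (180°W, 90°S): lon 81.9649, lat 123.2679.
Field: 81.9649/20 → 4 → E, 123.2679/10 → 12 → M; chars EM.
Square: 1.9649/2 → 0, 3.2679/1 → 3; chars 03.
Subsquare: 1.9649/0.0833333 → 23 → x, 0.2679/0.0416667 → 6 → g; chars xg.

EM03xg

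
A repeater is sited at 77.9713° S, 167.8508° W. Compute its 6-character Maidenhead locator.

AB62ba

Add 180° to longitude and 90° to latitude: 12.1492, 12.0287.
Field: lon ⌊12.1492/20⌋ = 0 → A; lat ⌊12.0287/10⌋ = 1 → B.
Square: lon ⌊12.1492/2⌋ = 6; lat ⌊2.0287/1⌋ = 2.
Subsquare: lon ⌊0.1492/0.0833333⌋ = 1 → b; lat ⌊0.0287/0.0416667⌋ = 0 → a.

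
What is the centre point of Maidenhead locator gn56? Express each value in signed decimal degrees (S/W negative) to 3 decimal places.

46.500, -49.000

Field G=6, N=13: +6·20° lon, +13·10° lat → SW at lon -60°, lat 40°.
Square 5, 6: +5·2° lon, +6·1° lat → SW at lon -50°, lat 46°.
Cell spans 2° lon × 1° lat. Centre is SW corner plus half of each.
latitude 46.500, longitude -49.000.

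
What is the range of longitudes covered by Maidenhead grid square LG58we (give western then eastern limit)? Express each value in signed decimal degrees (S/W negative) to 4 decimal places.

51.8333, 51.9167

Field L=11, G=6: +11·20° lon, +6·10° lat → SW at lon 40°, lat -30°.
Square 5, 8: +5·2° lon, +8·1° lat → SW at lon 50°, lat -22°.
Subsquare w=22, e=4: +22·0.0833333° lon, +4·0.0416667° lat → SW at lon 51.8333°, lat -21.8333°.
Cell spans 0.0833333° lon × 0.0416667° lat.
west 51.8333, east 51.9167.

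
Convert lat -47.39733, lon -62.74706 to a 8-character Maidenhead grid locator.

Add 180° to longitude and 90° to latitude: 117.25294, 42.60267.
Field: 117.25294/20 → 5 → F, 42.60267/10 → 4 → E; chars FE.
Square: 17.25294/2 → 8, 2.60267/1 → 2; chars 82.
Subsquare: 1.25294/0.0833333 → 15 → p, 0.60267/0.0416667 → 14 → o; chars po.
Extended square: 0.00294/0.00833333 → 0, 0.01934/0.00416667 → 4; chars 04.

FE82po04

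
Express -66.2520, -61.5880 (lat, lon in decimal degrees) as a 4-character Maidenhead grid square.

Offset from 180°W / 90°S: lon 118.41°, lat 23.75°.
Field: 118.41/20 → 5 → F, 23.75/10 → 2 → C; chars FC.
Square: 18.41/2 → 9, 3.75/1 → 3; chars 93.

FC93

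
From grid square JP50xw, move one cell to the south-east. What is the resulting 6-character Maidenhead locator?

Longitude subsquare x = 23; +1 → 24, wraps to 0 = a, carry into square.
Longitude square 5; +1 → 6.
Latitude subsquare w = 22; −1 → 21 = v.

JP60av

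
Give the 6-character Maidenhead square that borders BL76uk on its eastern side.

Longitude subsquare u = 20; +1 → 21 = v.
The latitude characters are unchanged.

BL76vk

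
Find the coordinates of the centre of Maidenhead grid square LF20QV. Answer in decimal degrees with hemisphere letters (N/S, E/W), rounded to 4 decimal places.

39.1042° S, 45.3750° E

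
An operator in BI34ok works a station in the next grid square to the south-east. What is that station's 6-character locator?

Longitude subsquare o = 14; +1 → 15 = p.
Latitude subsquare k = 10; −1 → 9 = j.

BI34pj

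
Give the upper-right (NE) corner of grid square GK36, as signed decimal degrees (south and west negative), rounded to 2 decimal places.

17.00, -52.00

Field G=6, K=10: +6·20° lon, +10·10° lat → SW at lon -60°, lat 10°.
Square 3, 6: +3·2° lon, +6·1° lat → SW at lon -54°, lat 16°.
Cell spans 2° lon × 1° lat. NE corner is SW corner plus one full cell.
latitude 17.00, longitude -52.00.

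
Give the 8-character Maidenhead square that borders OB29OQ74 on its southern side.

Latitude extended square 4; −1 → 3.
The longitude characters are unchanged.

OB29oq73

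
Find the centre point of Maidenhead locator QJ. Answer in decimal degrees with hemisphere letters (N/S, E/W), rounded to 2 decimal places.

5.00° N, 150.00° E

Field Q=16, J=9: +16·20° lon, +9·10° lat → SW at lon 140°, lat 0°.
Cell spans 20° lon × 10° lat. Centre is SW corner plus half of each.
latitude 5.00° N, longitude 150.00° E.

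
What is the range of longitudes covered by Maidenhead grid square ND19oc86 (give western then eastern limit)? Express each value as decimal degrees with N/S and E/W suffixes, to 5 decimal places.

83.23333° E, 83.24167° E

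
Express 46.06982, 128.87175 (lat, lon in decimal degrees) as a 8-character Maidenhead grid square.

PN46kb46

Add 180° to longitude and 90° to latitude: 308.87175, 136.06982.
Field: 308.87175/20 → 15 → P, 136.06982/10 → 13 → N; chars PN.
Square: 8.87175/2 → 4, 6.06982/1 → 6; chars 46.
Subsquare: 0.87175/0.0833333 → 10 → k, 0.06982/0.0416667 → 1 → b; chars kb.
Extended square: 0.03842/0.00833333 → 4, 0.02815/0.00416667 → 6; chars 46.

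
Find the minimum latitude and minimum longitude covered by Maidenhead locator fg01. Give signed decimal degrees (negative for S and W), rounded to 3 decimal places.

-29.000, -80.000

Field F=5, G=6: +5·20° lon, +6·10° lat → SW at lon -80°, lat -30°.
Square 0, 1: +0·2° lon, +1·1° lat → SW at lon -80°, lat -29°.
latitude -29.000, longitude -80.000.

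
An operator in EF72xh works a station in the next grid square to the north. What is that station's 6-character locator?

EF72xi

Latitude subsquare h = 7; +1 → 8 = i.
The longitude characters are unchanged.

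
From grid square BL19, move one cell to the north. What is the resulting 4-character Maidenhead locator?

Latitude square 9; +1 → 10, wraps to 0, carry into field.
Latitude field L = 11; +1 → 12 = M.
The longitude characters are unchanged.

BM10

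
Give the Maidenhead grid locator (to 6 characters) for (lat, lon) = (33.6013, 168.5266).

Shift to the Maidenhead origin (180°W, 90°S): lon 348.5266, lat 123.6013.
Field: 348.5266/20 → 17 → R, 123.6013/10 → 12 → M; chars RM.
Square: 8.5266/2 → 4, 3.6013/1 → 3; chars 43.
Subsquare: 0.5266/0.0833333 → 6 → g, 0.6013/0.0416667 → 14 → o; chars go.

RM43go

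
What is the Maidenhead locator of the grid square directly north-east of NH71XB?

NH81ac

Longitude subsquare x = 23; +1 → 24, wraps to 0 = a, carry into square.
Longitude square 7; +1 → 8.
Latitude subsquare b = 1; +1 → 2 = c.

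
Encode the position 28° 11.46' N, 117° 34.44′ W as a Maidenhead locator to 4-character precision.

DL18

Shift to the Maidenhead origin (180°W, 90°S): lon 62.43, lat 118.19.
Field: lon ⌊62.43/20⌋ = 3 → D; lat ⌊118.19/10⌋ = 11 → L.
Square: lon ⌊2.43/2⌋ = 1; lat ⌊8.19/1⌋ = 8.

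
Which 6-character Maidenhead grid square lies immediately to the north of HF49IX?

Latitude subsquare x = 23; +1 → 24, wraps to 0 = a, carry into square.
Latitude square 9; +1 → 10, wraps to 0, carry into field.
Latitude field F = 5; +1 → 6 = G.
The longitude characters are unchanged.

HG40ia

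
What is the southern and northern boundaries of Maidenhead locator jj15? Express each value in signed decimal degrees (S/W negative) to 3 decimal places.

Field J=9, J=9: +9·20° lon, +9·10° lat → SW at lon 0°, lat 0°.
Square 1, 5: +1·2° lon, +5·1° lat → SW at lon 2°, lat 5°.
Cell spans 2° lon × 1° lat.
south 5.000, north 6.000.

5.000, 6.000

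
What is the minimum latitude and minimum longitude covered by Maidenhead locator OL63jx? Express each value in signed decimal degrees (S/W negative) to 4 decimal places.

23.9583, 112.7500

Field O=14, L=11: +14·20° lon, +11·10° lat → SW at lon 100°, lat 20°.
Square 6, 3: +6·2° lon, +3·1° lat → SW at lon 112°, lat 23°.
Subsquare j=9, x=23: +9·0.0833333° lon, +23·0.0416667° lat → SW at lon 112.75°, lat 23.9583°.
latitude 23.9583, longitude 112.7500.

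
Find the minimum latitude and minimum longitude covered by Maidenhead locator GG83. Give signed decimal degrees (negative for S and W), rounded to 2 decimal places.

Field G=6, G=6: +6·20° lon, +6·10° lat → SW at lon -60°, lat -30°.
Square 8, 3: +8·2° lon, +3·1° lat → SW at lon -44°, lat -27°.
latitude -27.00, longitude -44.00.

-27.00, -44.00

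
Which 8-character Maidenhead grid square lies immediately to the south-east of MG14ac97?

MG14bc06

Longitude extended square 9; +1 → 10, wraps to 0, carry into subsquare.
Longitude subsquare a = 0; +1 → 1 = b.
Latitude extended square 7; −1 → 6.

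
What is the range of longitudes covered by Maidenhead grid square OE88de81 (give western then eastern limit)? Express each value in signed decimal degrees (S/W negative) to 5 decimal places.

Field O=14, E=4: +14·20° lon, +4·10° lat → SW at lon 100°, lat -50°.
Square 8, 8: +8·2° lon, +8·1° lat → SW at lon 116°, lat -42°.
Subsquare d=3, e=4: +3·0.0833333° lon, +4·0.0416667° lat → SW at lon 116.25°, lat -41.8333°.
Extended square 8, 1: +8·0.00833333° lon, +1·0.00416667° lat → SW at lon 116.317°, lat -41.8292°.
Cell spans 0.00833333° lon × 0.00416667° lat.
west 116.31667, east 116.32500.

116.31667, 116.32500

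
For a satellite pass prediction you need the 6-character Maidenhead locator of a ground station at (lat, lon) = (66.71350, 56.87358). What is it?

LP86kr

Shift to the Maidenhead origin (180°W, 90°S): lon 236.8736, lat 156.7135.
Field (20°×10°, letters A–R): 236.8736/20 → 11 → L, 156.7135/10 → 15 → P; chars LP.
Square (2°×1°, digits 0–9): 16.8736/2 → 8, 6.7135/1 → 6; chars 86.
Subsquare (5′×2.5′, letters a–x): 0.8736/0.0833333 → 10 → k, 0.7135/0.0416667 → 17 → r; chars kr.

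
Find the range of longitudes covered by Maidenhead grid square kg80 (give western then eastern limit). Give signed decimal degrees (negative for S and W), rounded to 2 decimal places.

36.00, 38.00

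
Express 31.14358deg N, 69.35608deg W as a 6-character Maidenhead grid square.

Offset from 180°W / 90°S: lon 110.6439°, lat 121.1436°.
Field: lon ⌊110.6439/20⌋ = 5 → F; lat ⌊121.1436/10⌋ = 12 → M.
Square: lon ⌊10.6439/2⌋ = 5; lat ⌊1.1436/1⌋ = 1.
Subsquare: lon ⌊0.6439/0.0833333⌋ = 7 → h; lat ⌊0.1436/0.0416667⌋ = 3 → d.

FM51hd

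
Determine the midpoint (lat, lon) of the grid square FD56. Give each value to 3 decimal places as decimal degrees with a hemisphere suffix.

53.500° S, 69.000° W

Field F=5, D=3: +5·20° lon, +3·10° lat → SW at lon -80°, lat -60°.
Square 5, 6: +5·2° lon, +6·1° lat → SW at lon -70°, lat -54°.
Cell spans 2° lon × 1° lat. Centre is SW corner plus half of each.
latitude 53.500° S, longitude 69.000° W.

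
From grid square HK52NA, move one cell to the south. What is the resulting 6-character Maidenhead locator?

Latitude subsquare a = 0; −1 → -1, wraps to 23 = x, carry into square.
Latitude square 2; −1 → 1.
The longitude characters are unchanged.

HK51nx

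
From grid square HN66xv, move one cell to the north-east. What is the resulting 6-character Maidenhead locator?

Longitude subsquare x = 23; +1 → 24, wraps to 0 = a, carry into square.
Longitude square 6; +1 → 7.
Latitude subsquare v = 21; +1 → 22 = w.

HN76aw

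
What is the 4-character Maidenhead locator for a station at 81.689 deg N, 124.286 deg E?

PR21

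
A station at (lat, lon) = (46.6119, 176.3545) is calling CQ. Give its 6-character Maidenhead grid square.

Add 180° to longitude and 90° to latitude: 356.3545, 136.6119.
Field (20°×10°, letters A–R): 356.3545/20 → 17 → R, 136.6119/10 → 13 → N; chars RN.
Square (2°×1°, digits 0–9): 16.3545/2 → 8, 6.6119/1 → 6; chars 86.
Subsquare (5′×2.5′, letters a–x): 0.3545/0.0833333 → 4 → e, 0.6119/0.0416667 → 14 → o; chars eo.

RN86eo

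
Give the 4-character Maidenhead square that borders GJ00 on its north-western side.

FJ91

Longitude square 0; −1 → -1, wraps to 9, carry into field.
Longitude field G = 6; −1 → 5 = F.
Latitude square 0; +1 → 1.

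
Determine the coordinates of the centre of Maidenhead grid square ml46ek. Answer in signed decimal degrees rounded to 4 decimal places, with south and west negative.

26.4375, 68.3750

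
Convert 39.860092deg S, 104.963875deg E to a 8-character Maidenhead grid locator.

Offset from 180°W / 90°S: lon 284.96388°, lat 50.13991°.
Field: lon ⌊284.96388/20⌋ = 14 → O; lat ⌊50.13991/10⌋ = 5 → F.
Square: lon ⌊4.96388/2⌋ = 2; lat ⌊0.13991/1⌋ = 0.
Subsquare: lon ⌊0.96388/0.0833333⌋ = 11 → l; lat ⌊0.13991/0.0416667⌋ = 3 → d.
Extended square: lon ⌊0.04721/0.00833333⌋ = 5; lat ⌊0.01491/0.00416667⌋ = 3.

OF20ld53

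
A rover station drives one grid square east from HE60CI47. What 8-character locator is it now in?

Longitude extended square 4; +1 → 5.
The latitude characters are unchanged.

HE60ci57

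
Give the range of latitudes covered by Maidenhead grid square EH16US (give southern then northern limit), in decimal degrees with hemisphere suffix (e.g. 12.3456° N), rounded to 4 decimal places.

Field E=4, H=7: +4·20° lon, +7·10° lat → SW at lon -100°, lat -20°.
Square 1, 6: +1·2° lon, +6·1° lat → SW at lon -98°, lat -14°.
Subsquare u=20, s=18: +20·0.0833333° lon, +18·0.0416667° lat → SW at lon -96.3333°, lat -13.25°.
Cell spans 0.0833333° lon × 0.0416667° lat.
south 13.2500° S, north 13.2083° S.

13.2500° S, 13.2083° S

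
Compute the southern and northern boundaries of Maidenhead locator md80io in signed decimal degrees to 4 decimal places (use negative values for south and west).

Field M=12, D=3: +12·20° lon, +3·10° lat → SW at lon 60°, lat -60°.
Square 8, 0: +8·2° lon, +0·1° lat → SW at lon 76°, lat -60°.
Subsquare i=8, o=14: +8·0.0833333° lon, +14·0.0416667° lat → SW at lon 76.6667°, lat -59.4167°.
Cell spans 0.0833333° lon × 0.0416667° lat.
south -59.4167, north -59.3750.

-59.4167, -59.3750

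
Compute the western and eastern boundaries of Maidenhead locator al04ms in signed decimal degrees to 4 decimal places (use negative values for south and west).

-179.0000, -178.9167

Field A=0, L=11: +0·20° lon, +11·10° lat → SW at lon -180°, lat 20°.
Square 0, 4: +0·2° lon, +4·1° lat → SW at lon -180°, lat 24°.
Subsquare m=12, s=18: +12·0.0833333° lon, +18·0.0416667° lat → SW at lon -179°, lat 24.75°.
Cell spans 0.0833333° lon × 0.0416667° lat.
west -179.0000, east -178.9167.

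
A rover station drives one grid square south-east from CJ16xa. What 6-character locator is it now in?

CJ25ax

Longitude subsquare x = 23; +1 → 24, wraps to 0 = a, carry into square.
Longitude square 1; +1 → 2.
Latitude subsquare a = 0; −1 → -1, wraps to 23 = x, carry into square.
Latitude square 6; −1 → 5.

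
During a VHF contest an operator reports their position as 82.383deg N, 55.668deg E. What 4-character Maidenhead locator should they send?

LR72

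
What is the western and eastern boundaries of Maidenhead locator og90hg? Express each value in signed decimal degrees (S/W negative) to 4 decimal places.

118.5833, 118.6667

Field O=14, G=6: +14·20° lon, +6·10° lat → SW at lon 100°, lat -30°.
Square 9, 0: +9·2° lon, +0·1° lat → SW at lon 118°, lat -30°.
Subsquare h=7, g=6: +7·0.0833333° lon, +6·0.0416667° lat → SW at lon 118.583°, lat -29.75°.
Cell spans 0.0833333° lon × 0.0416667° lat.
west 118.5833, east 118.6667.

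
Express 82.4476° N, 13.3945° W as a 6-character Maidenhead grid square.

Shift to the Maidenhead origin (180°W, 90°S): lon 166.6055, lat 172.4476.
Field (20°×10°, letters A–R): 166.6055/20 → 8 → I, 172.4476/10 → 17 → R; chars IR.
Square (2°×1°, digits 0–9): 6.6055/2 → 3, 2.4476/1 → 2; chars 32.
Subsquare (5′×2.5′, letters a–x): 0.6055/0.0833333 → 7 → h, 0.4476/0.0416667 → 10 → k; chars hk.

IR32hk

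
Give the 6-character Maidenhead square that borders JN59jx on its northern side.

Latitude subsquare x = 23; +1 → 24, wraps to 0 = a, carry into square.
Latitude square 9; +1 → 10, wraps to 0, carry into field.
Latitude field N = 13; +1 → 14 = O.
The longitude characters are unchanged.

JO50ja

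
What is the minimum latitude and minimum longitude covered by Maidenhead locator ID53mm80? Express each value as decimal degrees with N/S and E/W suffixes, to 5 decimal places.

56.50000° S, 8.93333° W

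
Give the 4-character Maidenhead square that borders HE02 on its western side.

Longitude square 0; −1 → -1, wraps to 9, carry into field.
Longitude field H = 7; −1 → 6 = G.
The latitude characters are unchanged.

GE92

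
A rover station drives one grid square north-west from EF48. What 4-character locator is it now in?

Longitude square 4; −1 → 3.
Latitude square 8; +1 → 9.

EF39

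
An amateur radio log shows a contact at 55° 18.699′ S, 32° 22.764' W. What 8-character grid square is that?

Offset from 180°W / 90°S: lon 147.62060°, lat 34.68835°.
Field: 147.62060/20 → 7 → H, 34.68835/10 → 3 → D; chars HD.
Square: 7.62060/2 → 3, 4.68835/1 → 4; chars 34.
Subsquare: 1.62060/0.0833333 → 19 → t, 0.68835/0.0416667 → 16 → q; chars tq.
Extended square: 0.03727/0.00833333 → 4, 0.02168/0.00416667 → 5; chars 45.

HD34tq45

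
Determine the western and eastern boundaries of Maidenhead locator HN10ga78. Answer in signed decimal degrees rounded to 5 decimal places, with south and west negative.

-37.44167, -37.43333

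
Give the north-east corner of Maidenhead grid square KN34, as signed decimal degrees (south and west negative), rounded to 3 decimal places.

45.000, 28.000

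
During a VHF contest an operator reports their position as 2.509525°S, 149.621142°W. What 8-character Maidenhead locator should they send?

Offset from 180°W / 90°S: lon 30.37886°, lat 87.49048°.
Field: lon ⌊30.37886/20⌋ = 1 → B; lat ⌊87.49048/10⌋ = 8 → I.
Square: lon ⌊10.37886/2⌋ = 5; lat ⌊7.49048/1⌋ = 7.
Subsquare: lon ⌊0.37886/0.0833333⌋ = 4 → e; lat ⌊0.49048/0.0416667⌋ = 11 → l.
Extended square: lon ⌊0.04552/0.00833333⌋ = 5; lat ⌊0.03214/0.00416667⌋ = 7.

BI57el57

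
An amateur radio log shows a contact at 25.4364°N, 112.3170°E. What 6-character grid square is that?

OL65dk

Offset from 180°W / 90°S: lon 292.3170°, lat 115.4364°.
Field: 292.3170/20 → 14 → O, 115.4364/10 → 11 → L; chars OL.
Square: 12.3170/2 → 6, 5.4364/1 → 5; chars 65.
Subsquare: 0.3170/0.0833333 → 3 → d, 0.4364/0.0416667 → 10 → k; chars dk.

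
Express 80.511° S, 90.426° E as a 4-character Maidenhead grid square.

NA59

Shift to the Maidenhead origin (180°W, 90°S): lon 270.43, lat 9.49.
Field: 270.43/20 → 13 → N, 9.49/10 → 0 → A; chars NA.
Square: 10.43/2 → 5, 9.49/1 → 9; chars 59.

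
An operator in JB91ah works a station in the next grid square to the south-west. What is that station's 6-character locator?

JB81xg

Longitude subsquare a = 0; −1 → -1, wraps to 23 = x, carry into square.
Longitude square 9; −1 → 8.
Latitude subsquare h = 7; −1 → 6 = g.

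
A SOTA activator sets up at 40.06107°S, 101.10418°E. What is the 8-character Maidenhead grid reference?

OE09nw25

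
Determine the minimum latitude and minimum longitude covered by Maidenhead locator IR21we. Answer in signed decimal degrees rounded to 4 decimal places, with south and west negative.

81.1667, -14.1667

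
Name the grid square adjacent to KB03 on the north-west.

Longitude square 0; −1 → -1, wraps to 9, carry into field.
Longitude field K = 10; −1 → 9 = J.
Latitude square 3; +1 → 4.

JB94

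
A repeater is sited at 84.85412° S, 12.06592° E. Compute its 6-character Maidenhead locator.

JA65ad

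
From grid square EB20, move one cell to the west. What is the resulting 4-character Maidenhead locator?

EB10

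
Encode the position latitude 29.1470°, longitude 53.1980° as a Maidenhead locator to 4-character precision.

Add 180° to longitude and 90° to latitude: 233.20, 119.15.
Field: lon ⌊233.20/20⌋ = 11 → L; lat ⌊119.15/10⌋ = 11 → L.
Square: lon ⌊13.20/2⌋ = 6; lat ⌊9.15/1⌋ = 9.

LL69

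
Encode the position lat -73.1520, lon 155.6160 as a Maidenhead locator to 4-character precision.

QB76

Add 180° to longitude and 90° to latitude: 335.62, 16.85.
Field: lon ⌊335.62/20⌋ = 16 → Q; lat ⌊16.85/10⌋ = 1 → B.
Square: lon ⌊15.62/2⌋ = 7; lat ⌊6.85/1⌋ = 6.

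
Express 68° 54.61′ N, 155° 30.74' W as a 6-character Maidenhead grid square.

BP28fv

Shift to the Maidenhead origin (180°W, 90°S): lon 24.4877, lat 158.9102.
Field: lon ⌊24.4877/20⌋ = 1 → B; lat ⌊158.9102/10⌋ = 15 → P.
Square: lon ⌊4.4877/2⌋ = 2; lat ⌊8.9102/1⌋ = 8.
Subsquare: lon ⌊0.4877/0.0833333⌋ = 5 → f; lat ⌊0.9102/0.0416667⌋ = 21 → v.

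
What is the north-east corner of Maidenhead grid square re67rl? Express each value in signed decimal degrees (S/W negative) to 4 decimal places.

Field R=17, E=4: +17·20° lon, +4·10° lat → SW at lon 160°, lat -50°.
Square 6, 7: +6·2° lon, +7·1° lat → SW at lon 172°, lat -43°.
Subsquare r=17, l=11: +17·0.0833333° lon, +11·0.0416667° lat → SW at lon 173.417°, lat -42.5417°.
Cell spans 0.0833333° lon × 0.0416667° lat. NE corner is SW corner plus one full cell.
latitude -42.5000, longitude 173.5000.

-42.5000, 173.5000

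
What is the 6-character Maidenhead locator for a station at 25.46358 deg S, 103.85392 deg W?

Add 180° to longitude and 90° to latitude: 76.1461, 64.5364.
Field: lon ⌊76.1461/20⌋ = 3 → D; lat ⌊64.5364/10⌋ = 6 → G.
Square: lon ⌊16.1461/2⌋ = 8; lat ⌊4.5364/1⌋ = 4.
Subsquare: lon ⌊0.1461/0.0833333⌋ = 1 → b; lat ⌊0.5364/0.0416667⌋ = 12 → m.

DG84bm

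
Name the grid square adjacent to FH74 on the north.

FH75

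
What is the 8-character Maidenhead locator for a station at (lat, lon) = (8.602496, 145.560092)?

QJ28so74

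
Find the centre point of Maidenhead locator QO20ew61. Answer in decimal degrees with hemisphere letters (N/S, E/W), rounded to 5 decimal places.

Field Q=16, O=14: +16·20° lon, +14·10° lat → SW at lon 140°, lat 50°.
Square 2, 0: +2·2° lon, +0·1° lat → SW at lon 144°, lat 50°.
Subsquare e=4, w=22: +4·0.0833333° lon, +22·0.0416667° lat → SW at lon 144.333°, lat 50.9167°.
Extended square 6, 1: +6·0.00833333° lon, +1·0.00416667° lat → SW at lon 144.383°, lat 50.9208°.
Cell spans 0.00833333° lon × 0.00416667° lat. Centre is SW corner plus half of each.
latitude 50.92292° N, longitude 144.38750° E.

50.92292° N, 144.38750° E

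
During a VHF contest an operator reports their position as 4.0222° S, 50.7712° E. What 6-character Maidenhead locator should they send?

LI55jx

Add 180° to longitude and 90° to latitude: 230.7712, 85.9778.
Field: 230.7712/20 → 11 → L, 85.9778/10 → 8 → I; chars LI.
Square: 10.7712/2 → 5, 5.9778/1 → 5; chars 55.
Subsquare: 0.7712/0.0833333 → 9 → j, 0.9778/0.0416667 → 23 → x; chars jx.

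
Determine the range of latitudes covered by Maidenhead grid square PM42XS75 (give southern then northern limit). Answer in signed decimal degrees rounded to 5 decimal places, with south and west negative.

32.77083, 32.77500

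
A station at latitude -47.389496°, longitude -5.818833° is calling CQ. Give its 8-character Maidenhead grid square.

Offset from 180°W / 90°S: lon 174.18117°, lat 42.61050°.
Field: 174.18117/20 → 8 → I, 42.61050/10 → 4 → E; chars IE.
Square: 14.18117/2 → 7, 2.61050/1 → 2; chars 72.
Subsquare: 0.18117/0.0833333 → 2 → c, 0.61050/0.0416667 → 14 → o; chars co.
Extended square: 0.01450/0.00833333 → 1, 0.02717/0.00416667 → 6; chars 16.

IE72co16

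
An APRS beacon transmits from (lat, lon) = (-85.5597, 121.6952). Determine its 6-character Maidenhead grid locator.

PA04uk

Shift to the Maidenhead origin (180°W, 90°S): lon 301.6952, lat 4.4403.
Field: lon ⌊301.6952/20⌋ = 15 → P; lat ⌊4.4403/10⌋ = 0 → A.
Square: lon ⌊1.6952/2⌋ = 0; lat ⌊4.4403/1⌋ = 4.
Subsquare: lon ⌊1.6952/0.0833333⌋ = 20 → u; lat ⌊0.4403/0.0416667⌋ = 10 → k.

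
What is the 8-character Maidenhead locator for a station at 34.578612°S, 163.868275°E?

Shift to the Maidenhead origin (180°W, 90°S): lon 343.86828, lat 55.42139.
Field (20°×10°, letters A–R): lon ⌊343.86828/20⌋ = 17 → R; lat ⌊55.42139/10⌋ = 5 → F.
Square (2°×1°, digits 0–9): lon ⌊3.86828/2⌋ = 1; lat ⌊5.42139/1⌋ = 5.
Subsquare (5′×2.5′, letters a–x): lon ⌊1.86828/0.0833333⌋ = 22 → w; lat ⌊0.42139/0.0416667⌋ = 10 → k.
Extended square (30″×15″, digits 0–9): lon ⌊0.03494/0.00833333⌋ = 4; lat ⌊0.00472/0.00416667⌋ = 1.

RF15wk41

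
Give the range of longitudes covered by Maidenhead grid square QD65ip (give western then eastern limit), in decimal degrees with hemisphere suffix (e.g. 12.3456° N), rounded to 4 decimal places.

Field Q=16, D=3: +16·20° lon, +3·10° lat → SW at lon 140°, lat -60°.
Square 6, 5: +6·2° lon, +5·1° lat → SW at lon 152°, lat -55°.
Subsquare i=8, p=15: +8·0.0833333° lon, +15·0.0416667° lat → SW at lon 152.667°, lat -54.375°.
Cell spans 0.0833333° lon × 0.0416667° lat.
west 152.6667° E, east 152.7500° E.

152.6667° E, 152.7500° E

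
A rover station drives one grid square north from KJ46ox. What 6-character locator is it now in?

Latitude subsquare x = 23; +1 → 24, wraps to 0 = a, carry into square.
Latitude square 6; +1 → 7.
The longitude characters are unchanged.

KJ47oa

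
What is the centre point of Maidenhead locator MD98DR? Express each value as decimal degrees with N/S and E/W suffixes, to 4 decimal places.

51.2708° S, 78.2917° E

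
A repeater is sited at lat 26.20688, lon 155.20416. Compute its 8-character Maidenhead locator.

QL76oe49

Shift to the Maidenhead origin (180°W, 90°S): lon 335.20416, lat 116.20688.
Field: 335.20416/20 → 16 → Q, 116.20688/10 → 11 → L; chars QL.
Square: 15.20416/2 → 7, 6.20688/1 → 6; chars 76.
Subsquare: 1.20416/0.0833333 → 14 → o, 0.20688/0.0416667 → 4 → e; chars oe.
Extended square: 0.03749/0.00833333 → 4, 0.04021/0.00416667 → 9; chars 49.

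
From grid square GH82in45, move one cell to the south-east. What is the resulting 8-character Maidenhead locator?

GH82in54

Longitude extended square 4; +1 → 5.
Latitude extended square 5; −1 → 4.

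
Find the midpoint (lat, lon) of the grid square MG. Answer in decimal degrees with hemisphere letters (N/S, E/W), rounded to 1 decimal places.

Field M=12, G=6: +12·20° lon, +6·10° lat → SW at lon 60°, lat -30°.
Cell spans 20° lon × 10° lat. Centre is SW corner plus half of each.
latitude 25.0° S, longitude 70.0° E.

25.0° S, 70.0° E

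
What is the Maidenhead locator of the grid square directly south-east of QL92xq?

RL02ap

Longitude subsquare x = 23; +1 → 24, wraps to 0 = a, carry into square.
Longitude square 9; +1 → 10, wraps to 0, carry into field.
Longitude field Q = 16; +1 → 17 = R.
Latitude subsquare q = 16; −1 → 15 = p.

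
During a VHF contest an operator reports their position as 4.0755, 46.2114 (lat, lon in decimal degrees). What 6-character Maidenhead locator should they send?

LJ34cb

Add 180° to longitude and 90° to latitude: 226.2114, 94.0755.
Field: lon ⌊226.2114/20⌋ = 11 → L; lat ⌊94.0755/10⌋ = 9 → J.
Square: lon ⌊6.2114/2⌋ = 3; lat ⌊4.0755/1⌋ = 4.
Subsquare: lon ⌊0.2114/0.0833333⌋ = 2 → c; lat ⌊0.0755/0.0416667⌋ = 1 → b.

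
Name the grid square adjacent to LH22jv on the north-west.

LH22iw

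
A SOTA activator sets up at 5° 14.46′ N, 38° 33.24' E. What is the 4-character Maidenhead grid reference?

KJ95

Offset from 180°W / 90°S: lon 218.55°, lat 95.24°.
Field (20°×10°, letters A–R): 218.55/20 → 10 → K, 95.24/10 → 9 → J; chars KJ.
Square (2°×1°, digits 0–9): 18.55/2 → 9, 5.24/1 → 5; chars 95.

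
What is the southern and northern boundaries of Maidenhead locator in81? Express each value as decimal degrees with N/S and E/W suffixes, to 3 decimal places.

41.000° N, 42.000° N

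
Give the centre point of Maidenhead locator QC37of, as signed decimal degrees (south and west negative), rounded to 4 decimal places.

-62.7708, 147.2083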